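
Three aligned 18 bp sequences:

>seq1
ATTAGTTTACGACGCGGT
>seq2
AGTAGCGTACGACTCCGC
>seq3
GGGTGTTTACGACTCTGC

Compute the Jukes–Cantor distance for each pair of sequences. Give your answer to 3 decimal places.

d(seq1,seq2) = 0.441, d(seq1,seq3) = 0.548, d(seq2,seq3) = 0.441

seq1–seq2: 6/18 sites differ → p ≈ 0.333333, d = −0.75 ln(1 − 0.444444) = 0.440839 ≈ 0.441.
seq1–seq3: 7/18 sites differ → p ≈ 0.388889, d = −0.75 ln(1 − 0.518519) = 0.548166 ≈ 0.548.
seq2–seq3: 6/18 sites differ → p ≈ 0.333333, d = −0.75 ln(1 − 0.444444) = 0.440839 ≈ 0.441.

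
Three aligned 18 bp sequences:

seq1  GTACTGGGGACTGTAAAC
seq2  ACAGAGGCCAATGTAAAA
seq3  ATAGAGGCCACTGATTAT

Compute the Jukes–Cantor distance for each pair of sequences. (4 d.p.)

d(seq1,seq2) = 0.6735, d(seq1,seq3) = 0.8240, d(seq2,seq3) = 0.4408

seq1–seq2: 8/18 sites differ → p ≈ 0.444444, d = −0.75 ln(1 − 0.592592) = 0.673455 ≈ 0.6735.
seq1–seq3: 9/18 sites differ → p = 0.5, d = −0.75 ln(1 − 0.666667) = 0.823960 ≈ 0.8240.
seq2–seq3: 6/18 sites differ → p ≈ 0.333333, d = −0.75 ln(1 − 0.444444) = 0.440839 ≈ 0.4408.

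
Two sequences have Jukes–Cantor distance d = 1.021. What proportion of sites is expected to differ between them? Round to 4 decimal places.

p = (3/4)(1 − e^(−4d/3)) = 0.75 × (1 − e^(-1.361333)) = 0.75 × (1 − 0.256319) = 0.557761.

0.5578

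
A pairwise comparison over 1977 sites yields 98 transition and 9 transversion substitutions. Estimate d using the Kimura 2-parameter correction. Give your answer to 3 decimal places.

0.057

P = 98/1977 ≈ 0.04957 and Q = 9/1977 ≈ 0.004552.
Under the Kimura two-parameter model, d = −½ ln(1 − 2P − Q) − ¼ ln(1 − 2Q).
1 − 2P − Q = 0.896308, giving −½ ln(0.896308) = 0.054736.
1 − 2Q = 0.990896, giving −¼ ln(0.990896) = 0.002286.
d = 0.054736 + 0.002286 = 0.057022.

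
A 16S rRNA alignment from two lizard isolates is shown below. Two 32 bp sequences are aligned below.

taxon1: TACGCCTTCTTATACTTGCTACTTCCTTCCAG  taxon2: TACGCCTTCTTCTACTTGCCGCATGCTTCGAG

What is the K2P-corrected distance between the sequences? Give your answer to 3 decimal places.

0.216

Of 32 sites, 2 differences are transitions and 4 are transversions, so P = 2/32 = 0.0625 and Q = 4/32 = 0.125.
Under the Kimura two-parameter model, d = −½ ln(1 − 2P − Q) − ¼ ln(1 − 2Q).
1 − 2P − Q = 0.75, giving −½ ln(0.75) = 0.143841.
1 − 2Q = 0.75, giving −¼ ln(0.75) = 0.071921.
d = 0.143841 + 0.071921 = 0.215762.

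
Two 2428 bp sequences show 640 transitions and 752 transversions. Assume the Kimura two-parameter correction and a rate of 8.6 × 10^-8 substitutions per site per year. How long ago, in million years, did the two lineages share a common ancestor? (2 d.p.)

6.68

P = 640/2428 ≈ 0.263591 and Q = 752/2428 ≈ 0.30972.
Under the Kimura two-parameter model, d = −½ ln(1 − 2P − Q) − ¼ ln(1 − 2Q).
1 − 2P − Q = 0.163098, giving −½ ln(0.163098) = 0.906702.
1 − 2Q = 0.38056, giving −¼ ln(0.38056) = 0.241528.
d = 0.906702 + 0.241528 = 1.148230.
Under a molecular clock d = 2μt, so t = d/(2μ) = 1.148230 / (2 × 8.6 × 10^-8) = 6.68 million years.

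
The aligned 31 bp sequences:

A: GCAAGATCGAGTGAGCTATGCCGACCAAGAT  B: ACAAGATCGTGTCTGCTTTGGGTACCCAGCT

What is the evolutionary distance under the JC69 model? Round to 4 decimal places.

0.4217

The sequences differ at 10 of 31 sites (1, 10, 13, 14, 18, 21, 22, 23, 27, 30), so p = 10/31 ≈ 0.322581.
d = −(3/4) ln(1 − 4p/3) = −0.75 ln(1 − 0.430108) = −0.75 ln(0.569892)
  = −0.75 × (-0.562308) = 0.421731 substitutions/site.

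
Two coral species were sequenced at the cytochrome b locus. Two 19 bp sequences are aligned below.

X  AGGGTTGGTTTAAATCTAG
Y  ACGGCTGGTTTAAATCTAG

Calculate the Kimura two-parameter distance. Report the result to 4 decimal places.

Of 19 sites, 1 differences are transitions and 1 are transversions, so P = 1/19 ≈ 0.052632 and Q = 1/19 ≈ 0.052632.
Under the Kimura two-parameter model, d = −½ ln(1 − 2P − Q) − ¼ ln(1 − 2Q).
1 − 2P − Q = 0.842104, giving −½ ln(0.842104) = 0.085926.
1 − 2Q = 0.894736, giving −¼ ln(0.894736) = 0.027807.
d = 0.085926 + 0.027807 = 0.113733.

0.1137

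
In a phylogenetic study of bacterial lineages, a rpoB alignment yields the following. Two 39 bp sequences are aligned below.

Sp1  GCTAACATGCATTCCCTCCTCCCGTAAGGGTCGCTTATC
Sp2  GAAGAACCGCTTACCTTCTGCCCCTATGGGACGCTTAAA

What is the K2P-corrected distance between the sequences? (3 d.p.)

0.598

Of 39 sites, 4 differences are transitions and 12 are transversions, so P = 4/39 ≈ 0.102564 and Q = 12/39 ≈ 0.307692.
Under the Kimura two-parameter model, d = −½ ln(1 − 2P − Q) − ¼ ln(1 − 2Q).
1 − 2P − Q = 0.48718, giving −½ ln(0.48718) = 0.359561.
1 − 2Q = 0.384616, giving −¼ ln(0.384616) = 0.238877.
d = 0.359561 + 0.238877 = 0.598438.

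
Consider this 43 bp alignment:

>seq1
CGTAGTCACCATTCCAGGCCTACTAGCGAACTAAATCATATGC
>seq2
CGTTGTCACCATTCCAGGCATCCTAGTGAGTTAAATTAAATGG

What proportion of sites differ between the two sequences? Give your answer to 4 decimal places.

The sequences differ at 9 of 43 positions (sites 4, 20, 22, 27, 30, 31, 37, 39, 43).
p = 9/43 = 0.209302… ≈ 0.2093 (to 4 d.p.).

0.2093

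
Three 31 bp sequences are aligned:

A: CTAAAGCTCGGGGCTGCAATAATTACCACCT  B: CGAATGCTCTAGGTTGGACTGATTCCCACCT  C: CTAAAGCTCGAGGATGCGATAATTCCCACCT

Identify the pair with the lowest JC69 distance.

A and C

A–B: 9/31 differ, p = 0.290, d = 0.367.
A–C: 4/31 differ, p = 0.129, d = 0.142.
B–C: 8/31 differ, p = 0.258, d = 0.316.
The smallest distance is between A and C.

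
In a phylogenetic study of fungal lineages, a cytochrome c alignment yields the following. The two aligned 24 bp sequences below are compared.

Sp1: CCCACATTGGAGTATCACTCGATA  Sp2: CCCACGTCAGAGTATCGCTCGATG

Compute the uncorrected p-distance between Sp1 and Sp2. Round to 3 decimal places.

0.208

The sequences differ at 5 of 24 positions (sites 6, 8, 9, 17, 24).
p = 5/24 = 0.208333… ≈ 0.208 (to 3 d.p.).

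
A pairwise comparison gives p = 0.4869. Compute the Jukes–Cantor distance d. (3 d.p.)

d = −(3/4) ln(1 − 4p/3) = −0.75 ln(1 − 0.6492) = −0.75 ln(0.3508)
  = −0.75 × (-1.047539) = 0.785654 substitutions/site.

0.786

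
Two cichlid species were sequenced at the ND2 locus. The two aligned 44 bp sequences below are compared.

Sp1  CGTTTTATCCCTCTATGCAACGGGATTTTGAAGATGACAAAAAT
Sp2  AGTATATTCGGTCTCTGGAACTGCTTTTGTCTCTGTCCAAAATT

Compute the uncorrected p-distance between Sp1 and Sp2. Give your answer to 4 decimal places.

The sequences differ at 21 of 44 positions.
p = 21/44 = 0.477272… ≈ 0.4773 (to 4 d.p.).

0.4773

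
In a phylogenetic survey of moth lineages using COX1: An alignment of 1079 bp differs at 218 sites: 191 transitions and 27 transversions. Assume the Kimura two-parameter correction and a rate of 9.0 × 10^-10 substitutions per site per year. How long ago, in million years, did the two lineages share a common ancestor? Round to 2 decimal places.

P = 191/1079 ≈ 0.177016 and Q = 27/1079 ≈ 0.025023.
Under the Kimura two-parameter model, d = −½ ln(1 − 2P − Q) − ¼ ln(1 − 2Q).
1 − 2P − Q = 0.620945, giving −½ ln(0.620945) = 0.238256.
1 − 2Q = 0.949954, giving −¼ ln(0.949954) = 0.012835.
d = 0.238256 + 0.012835 = 0.251091.
Under a molecular clock d = 2μt, so t = d/(2μ) = 0.251091 / (2 × 9.0 × 10^-10) = 139.50 million years.

139.50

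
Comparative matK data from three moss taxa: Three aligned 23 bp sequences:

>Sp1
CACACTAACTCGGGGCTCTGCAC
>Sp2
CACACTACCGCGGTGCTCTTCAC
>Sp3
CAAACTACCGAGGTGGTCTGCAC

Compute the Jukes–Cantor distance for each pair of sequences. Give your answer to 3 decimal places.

d(Sp1,Sp2) = 0.198, d(Sp1,Sp3) = 0.321, d(Sp2,Sp3) = 0.198

Sp1–Sp2: 4/23 sites differ → p ≈ 0.173913, d = −0.75 ln(1 − 0.231884) = 0.197861 ≈ 0.198.
Sp1–Sp3: 6/23 sites differ → p ≈ 0.26087, d = −0.75 ln(1 − 0.347827) = 0.320584 ≈ 0.321.
Sp2–Sp3: 4/23 sites differ → p ≈ 0.173913, d = −0.75 ln(1 − 0.231884) = 0.197861 ≈ 0.198.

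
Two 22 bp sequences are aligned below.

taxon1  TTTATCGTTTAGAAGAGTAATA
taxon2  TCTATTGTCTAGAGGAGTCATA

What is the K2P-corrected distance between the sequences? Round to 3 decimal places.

Of 22 sites, 4 differences are transitions and 1 are transversions, so P = 4/22 ≈ 0.181818 and Q = 1/22 ≈ 0.045455.
Under the Kimura two-parameter model, d = −½ ln(1 − 2P − Q) − ¼ ln(1 − 2Q).
1 − 2P − Q = 0.590909, giving −½ ln(0.590909) = 0.263047.
1 − 2Q = 0.90909, giving −¼ ln(0.90909) = 0.023828.
d = 0.263047 + 0.023828 = 0.286875.

0.287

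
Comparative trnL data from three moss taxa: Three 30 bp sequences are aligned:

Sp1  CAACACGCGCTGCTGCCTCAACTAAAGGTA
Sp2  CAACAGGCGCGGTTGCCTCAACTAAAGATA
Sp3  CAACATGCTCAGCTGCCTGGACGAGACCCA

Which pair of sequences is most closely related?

Sp1 and Sp2

Sp1–Sp2: 4/30 differ, p = 0.133, d = 0.147.
Sp1–Sp3: 10/30 differ, p = 0.333, d = 0.441.
Sp2–Sp3: 11/30 differ, p = 0.367, d = 0.503.
The smallest distance is between Sp1 and Sp2.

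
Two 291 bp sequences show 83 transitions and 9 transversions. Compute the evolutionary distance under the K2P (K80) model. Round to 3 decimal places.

0.476

P = 83/291 ≈ 0.285223 and Q = 9/291 ≈ 0.030928.
Under the Kimura two-parameter model, d = −½ ln(1 − 2P − Q) − ¼ ln(1 − 2Q).
1 − 2P − Q = 0.398626, giving −½ ln(0.398626) = 0.459866.
1 − 2Q = 0.938144, giving −¼ ln(0.938144) = 0.015963.
d = 0.459866 + 0.015963 = 0.475829.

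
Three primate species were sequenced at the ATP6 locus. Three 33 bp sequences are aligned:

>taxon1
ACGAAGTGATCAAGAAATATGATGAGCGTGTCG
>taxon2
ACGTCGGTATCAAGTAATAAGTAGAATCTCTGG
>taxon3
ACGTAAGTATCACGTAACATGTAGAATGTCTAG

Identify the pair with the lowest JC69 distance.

taxon1–taxon2: 13/33 differ, p = 0.394, d = 0.559.
taxon1–taxon3: 13/33 differ, p = 0.394, d = 0.559.
taxon2–taxon3: 7/33 differ, p = 0.212, d = 0.249.
The smallest distance is between taxon2 and taxon3.

taxon2 and taxon3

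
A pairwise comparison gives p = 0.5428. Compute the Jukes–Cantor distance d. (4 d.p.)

0.9648

d = −(3/4) ln(1 − 4p/3) = −0.75 ln(1 − 0.723733) = −0.75 ln(0.276267)
  = −0.75 × (-1.286387) = 0.964790 substitutions/site.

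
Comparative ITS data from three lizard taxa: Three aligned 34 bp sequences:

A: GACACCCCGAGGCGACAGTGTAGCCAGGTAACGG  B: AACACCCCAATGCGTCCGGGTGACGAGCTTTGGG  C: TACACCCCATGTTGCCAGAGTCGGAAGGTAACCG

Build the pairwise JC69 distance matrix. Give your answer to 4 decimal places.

A–B: 13/34 sites differ → p ≈ 0.382353, d = −0.75 ln(1 − 0.509804) = 0.534712 ≈ 0.5347.
A–C: 11/34 sites differ → p ≈ 0.323529, d = −0.75 ln(1 − 0.431372) = 0.423397 ≈ 0.4234.
B–C: 17/34 sites differ → p = 0.5, d = −0.75 ln(1 − 0.666667) = 0.823960 ≈ 0.8240.

d(A,B) = 0.5347, d(A,C) = 0.4234, d(B,C) = 0.8240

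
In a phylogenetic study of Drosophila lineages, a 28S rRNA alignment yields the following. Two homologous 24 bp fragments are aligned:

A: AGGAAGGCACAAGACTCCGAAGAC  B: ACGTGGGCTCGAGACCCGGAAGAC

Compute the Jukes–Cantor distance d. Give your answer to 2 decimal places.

The sequences differ at 7 of 24 sites (2, 4, 5, 9, 11, 16, 18), so p = 7/24 ≈ 0.291667.
d = −(3/4) ln(1 − 4p/3) = −0.75 ln(1 − 0.388889) = −0.75 ln(0.611111)
  = −0.75 × (-0.492477) = 0.369358 substitutions/site.

0.37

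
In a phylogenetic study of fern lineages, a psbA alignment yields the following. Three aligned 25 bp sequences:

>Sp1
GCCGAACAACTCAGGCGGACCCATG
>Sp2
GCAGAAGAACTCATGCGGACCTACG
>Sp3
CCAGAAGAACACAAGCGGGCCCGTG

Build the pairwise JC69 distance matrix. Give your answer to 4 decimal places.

Sp1–Sp2: 5/25 sites differ → p = 0.2, d = −0.75 ln(1 − 0.266667) = 0.232617 ≈ 0.2326.
Sp1–Sp3: 7/25 sites differ → p = 0.28, d = −0.75 ln(1 − 0.373333) = 0.350505 ≈ 0.3505.
Sp2–Sp3: 7/25 sites differ → p = 0.28, d = −0.75 ln(1 − 0.373333) = 0.350505 ≈ 0.3505.

d(Sp1,Sp2) = 0.2326, d(Sp1,Sp3) = 0.3505, d(Sp2,Sp3) = 0.3505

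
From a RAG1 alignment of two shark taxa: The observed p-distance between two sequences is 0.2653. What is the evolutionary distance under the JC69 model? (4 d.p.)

d = −(3/4) ln(1 − 4p/3) = −0.75 ln(1 − 0.353733) = −0.75 ln(0.646267)
  = −0.75 × (-0.436543) = 0.327407 substitutions/site.

0.3274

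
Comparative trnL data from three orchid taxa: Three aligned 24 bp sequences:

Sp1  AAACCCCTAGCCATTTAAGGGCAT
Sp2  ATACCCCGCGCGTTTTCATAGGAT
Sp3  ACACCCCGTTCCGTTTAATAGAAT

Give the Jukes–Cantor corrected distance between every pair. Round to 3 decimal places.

Sp1–Sp2: 9/24 sites differ → p = 0.375, d = −0.75 ln(1 − 0.5) = 0.519860 ≈ 0.520.
Sp1–Sp3: 8/24 sites differ → p ≈ 0.333333, d = −0.75 ln(1 − 0.444444) = 0.440839 ≈ 0.441.
Sp2–Sp3: 7/24 sites differ → p ≈ 0.291667, d = −0.75 ln(1 − 0.388889) = 0.369358 ≈ 0.369.

d(Sp1,Sp2) = 0.520, d(Sp1,Sp3) = 0.441, d(Sp2,Sp3) = 0.369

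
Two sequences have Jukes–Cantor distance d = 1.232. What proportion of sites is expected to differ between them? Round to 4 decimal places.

0.6049

p = (3/4)(1 − e^(−4d/3)) = 0.75 × (1 − e^(-1.642667)) = 0.75 × (1 − 0.193463) = 0.604903.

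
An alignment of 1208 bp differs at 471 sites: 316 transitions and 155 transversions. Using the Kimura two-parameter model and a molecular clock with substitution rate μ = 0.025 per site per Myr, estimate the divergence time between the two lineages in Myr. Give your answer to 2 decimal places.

12.02

P = 316/1208 ≈ 0.261589 and Q = 155/1208 ≈ 0.128311.
Under the Kimura two-parameter model, d = −½ ln(1 − 2P − Q) − ¼ ln(1 − 2Q).
1 − 2P − Q = 0.348511, giving −½ ln(0.348511) = 0.527043.
1 − 2Q = 0.743378, giving −¼ ln(0.743378) = 0.074138.
d = 0.527043 + 0.074138 = 0.601181.
Under a molecular clock d = 2μt, so t = d/(2μ) = 0.601181 / (2 × 0.025) = 12.02 Myr.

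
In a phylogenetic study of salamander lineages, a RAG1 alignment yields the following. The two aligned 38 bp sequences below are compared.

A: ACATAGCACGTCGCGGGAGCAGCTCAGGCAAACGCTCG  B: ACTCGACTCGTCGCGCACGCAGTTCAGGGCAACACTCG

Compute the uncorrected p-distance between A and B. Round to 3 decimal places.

The sequences differ at 12 of 38 positions.
p = 12/38 = 0.315789… ≈ 0.316 (to 3 d.p.).

0.316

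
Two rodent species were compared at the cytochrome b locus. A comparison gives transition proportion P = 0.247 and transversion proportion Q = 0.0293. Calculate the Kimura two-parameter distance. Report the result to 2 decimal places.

0.39

Under the Kimura two-parameter model, d = −½ ln(1 − 2P − Q) − ¼ ln(1 − 2Q).
1 − 2P − Q = 0.4767, giving −½ ln(0.4767) = 0.370434.
1 − 2Q = 0.9414, giving −¼ ln(0.9414) = 0.015097.
d = 0.370434 + 0.015097 = 0.385531.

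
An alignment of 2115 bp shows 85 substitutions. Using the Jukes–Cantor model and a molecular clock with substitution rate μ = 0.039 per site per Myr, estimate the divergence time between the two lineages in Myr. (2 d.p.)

p = 85/2115 ≈ 0.040189.
d = −(3/4) ln(1 − 4p/3) = −0.75 ln(1 − 0.053585) = −0.75 ln(0.946415)
  = −0.75 × (-0.055074) = 0.041306 substitutions/site.
Under a molecular clock d = 2μt, so t = d/(2μ) = 0.041306 / (2 × 0.039) = 0.53 Myr.

0.53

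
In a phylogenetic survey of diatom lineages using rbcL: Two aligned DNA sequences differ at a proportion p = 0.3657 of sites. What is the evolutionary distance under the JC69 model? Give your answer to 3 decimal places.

0.501

d = −(3/4) ln(1 − 4p/3) = −0.75 ln(1 − 0.4876) = −0.75 ln(0.5124)
  = −0.75 × (-0.668650) = 0.501488 substitutions/site.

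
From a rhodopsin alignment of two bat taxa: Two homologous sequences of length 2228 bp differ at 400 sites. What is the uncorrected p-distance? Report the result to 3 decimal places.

0.180

p = 400/2228 = 0.179533… ≈ 0.180 (to 3 d.p.).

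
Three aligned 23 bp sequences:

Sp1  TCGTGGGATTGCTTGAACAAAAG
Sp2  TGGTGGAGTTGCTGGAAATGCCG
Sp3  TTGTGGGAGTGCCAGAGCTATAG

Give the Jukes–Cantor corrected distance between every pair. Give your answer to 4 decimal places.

Sp1–Sp2: 9/23 sites differ → p ≈ 0.391304, d = −0.75 ln(1 − 0.521739) = 0.553199 ≈ 0.5532.
Sp1–Sp3: 7/23 sites differ → p ≈ 0.304348, d = −0.75 ln(1 − 0.405797) = 0.390401 ≈ 0.3904.
Sp2–Sp3: 11/23 sites differ → p ≈ 0.478261, d = −0.75 ln(1 − 0.637681) = 0.761423 ≈ 0.7614.

d(Sp1,Sp2) = 0.5532, d(Sp1,Sp3) = 0.3904, d(Sp2,Sp3) = 0.7614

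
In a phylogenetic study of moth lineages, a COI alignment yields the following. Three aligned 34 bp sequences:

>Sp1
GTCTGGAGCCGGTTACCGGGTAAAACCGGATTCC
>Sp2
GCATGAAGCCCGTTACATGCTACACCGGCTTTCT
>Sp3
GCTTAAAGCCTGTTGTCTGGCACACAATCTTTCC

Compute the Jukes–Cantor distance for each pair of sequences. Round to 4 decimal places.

Sp1–Sp2: 13/34 sites differ → p ≈ 0.382353, d = −0.75 ln(1 − 0.509804) = 0.534712 ≈ 0.5347.
Sp1–Sp3: 16/34 sites differ → p ≈ 0.470588, d = −0.75 ln(1 − 0.627451) = 0.740540 ≈ 0.7405.
Sp2–Sp3: 12/34 sites differ → p ≈ 0.352941, d = −0.75 ln(1 − 0.470588) = 0.476991 ≈ 0.4770.

d(Sp1,Sp2) = 0.5347, d(Sp1,Sp3) = 0.7405, d(Sp2,Sp3) = 0.4770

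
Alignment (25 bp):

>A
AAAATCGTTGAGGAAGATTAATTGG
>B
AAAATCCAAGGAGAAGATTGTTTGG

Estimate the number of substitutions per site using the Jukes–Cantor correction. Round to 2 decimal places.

0.35

The sequences differ at 7 of 25 sites (7, 8, 9, 11, 12, 20, 21), so p = 7/25 = 0.28.
d = −(3/4) ln(1 − 4p/3) = −0.75 ln(1 − 0.373333) = −0.75 ln(0.626667)
  = −0.75 × (-0.467340) = 0.350505 substitutions/site.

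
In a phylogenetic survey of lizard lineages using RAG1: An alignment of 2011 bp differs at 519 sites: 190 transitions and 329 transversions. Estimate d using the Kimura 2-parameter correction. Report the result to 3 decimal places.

0.316

P = 190/2011 ≈ 0.09448 and Q = 329/2011 ≈ 0.1636.
Under the Kimura two-parameter model, d = −½ ln(1 − 2P − Q) − ¼ ln(1 − 2Q).
1 − 2P − Q = 0.64744, giving −½ ln(0.64744) = 0.217365.
1 − 2Q = 0.6728, giving −¼ ln(0.6728) = 0.099077.
d = 0.217365 + 0.099077 = 0.316442.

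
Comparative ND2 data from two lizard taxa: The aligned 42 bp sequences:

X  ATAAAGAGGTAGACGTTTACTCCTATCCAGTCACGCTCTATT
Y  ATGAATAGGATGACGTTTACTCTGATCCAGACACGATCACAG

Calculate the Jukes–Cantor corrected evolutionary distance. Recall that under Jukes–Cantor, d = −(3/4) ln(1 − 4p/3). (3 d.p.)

0.360

The sequences differ at 12 of 42 sites, so p = 12/42 ≈ 0.285714.
d = −(3/4) ln(1 − 4p/3) = −0.75 ln(1 − 0.380952) = −0.75 ln(0.619048)
  = −0.75 × (-0.479572) = 0.359679 substitutions/site.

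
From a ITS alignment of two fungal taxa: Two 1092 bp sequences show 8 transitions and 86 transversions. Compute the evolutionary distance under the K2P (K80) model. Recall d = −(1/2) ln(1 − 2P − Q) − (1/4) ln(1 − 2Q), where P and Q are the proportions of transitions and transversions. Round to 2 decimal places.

0.09

P = 8/1092 ≈ 0.007326 and Q = 86/1092 ≈ 0.078755.
Under the Kimura two-parameter model, d = −½ ln(1 − 2P − Q) − ¼ ln(1 − 2Q).
1 − 2P − Q = 0.906593, giving −½ ln(0.906593) = 0.049031.
1 − 2Q = 0.84249, giving −¼ ln(0.84249) = 0.042848.
d = 0.049031 + 0.042848 = 0.091879.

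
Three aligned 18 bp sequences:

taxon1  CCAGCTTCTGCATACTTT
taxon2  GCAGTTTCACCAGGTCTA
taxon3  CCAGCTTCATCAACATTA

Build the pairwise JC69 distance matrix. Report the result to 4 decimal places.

taxon1–taxon2: 9/18 sites differ → p = 0.5, d = −0.75 ln(1 − 0.666667) = 0.823960 ≈ 0.8240.
taxon1–taxon3: 6/18 sites differ → p ≈ 0.333333, d = −0.75 ln(1 − 0.444444) = 0.440839 ≈ 0.4408.
taxon2–taxon3: 7/18 sites differ → p ≈ 0.388889, d = −0.75 ln(1 − 0.518519) = 0.548166 ≈ 0.5482.

d(taxon1,taxon2) = 0.8240, d(taxon1,taxon3) = 0.4408, d(taxon2,taxon3) = 0.5482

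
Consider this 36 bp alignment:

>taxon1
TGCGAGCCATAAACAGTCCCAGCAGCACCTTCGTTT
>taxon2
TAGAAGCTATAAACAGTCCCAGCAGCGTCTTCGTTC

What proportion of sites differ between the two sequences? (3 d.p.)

The sequences differ at 7 of 36 positions (sites 2, 3, 4, 8, 27, 28, 36).
p = 7/36 = 0.194444… ≈ 0.194 (to 3 d.p.).

0.194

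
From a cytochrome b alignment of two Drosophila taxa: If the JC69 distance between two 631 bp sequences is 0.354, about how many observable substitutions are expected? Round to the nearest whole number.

Invert JC69: p = (3/4)(1 − e^(−4d/3)) = 0.75 × (1 − e^(-0.472)) = 0.75 × (1 − 0.623754) = 0.282185.
Expected differing sites = pL ≈ 0.282185 × 631 = 178.058735 ≈ 178.

178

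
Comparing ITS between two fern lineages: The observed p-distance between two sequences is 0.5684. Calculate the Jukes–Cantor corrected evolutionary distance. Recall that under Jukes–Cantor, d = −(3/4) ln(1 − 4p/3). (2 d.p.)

1.06

d = −(3/4) ln(1 − 4p/3) = −0.75 ln(1 − 0.757867) = −0.75 ln(0.242133)
  = −0.75 × (-1.418268) = 1.063701 substitutions/site.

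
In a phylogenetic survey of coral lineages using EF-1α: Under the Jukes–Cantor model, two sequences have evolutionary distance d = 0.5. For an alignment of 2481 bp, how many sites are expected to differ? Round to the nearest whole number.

Invert JC69: p = (3/4)(1 − e^(−4d/3)) = 0.75 × (1 − e^(-0.666667)) = 0.75 × (1 − 0.513417) = 0.364937.
Expected differing sites = pL ≈ 0.364937 × 2481 = 905.408697 ≈ 905.

905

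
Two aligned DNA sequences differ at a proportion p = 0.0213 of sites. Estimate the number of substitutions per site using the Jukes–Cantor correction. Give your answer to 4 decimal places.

d = −(3/4) ln(1 − 4p/3) = −0.75 ln(1 − 0.0284) = −0.75 ln(0.9716)
  = −0.75 × (-0.028811) = 0.021608 substitutions/site.

0.0216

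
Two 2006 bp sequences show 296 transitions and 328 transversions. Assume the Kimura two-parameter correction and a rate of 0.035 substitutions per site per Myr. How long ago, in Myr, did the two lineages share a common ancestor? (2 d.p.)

5.80

P = 296/2006 ≈ 0.147557 and Q = 328/2006 ≈ 0.163509.
Under the Kimura two-parameter model, d = −½ ln(1 − 2P − Q) − ¼ ln(1 − 2Q).
1 − 2P − Q = 0.541377, giving −½ ln(0.541377) = 0.306820.
1 − 2Q = 0.672982, giving −¼ ln(0.672982) = 0.099009.
d = 0.306820 + 0.099009 = 0.405829.
Under a molecular clock d = 2μt, so t = d/(2μ) = 0.405829 / (2 × 0.035) = 5.80 Myr.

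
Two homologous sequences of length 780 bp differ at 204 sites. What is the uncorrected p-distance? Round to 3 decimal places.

0.262

p = 204/780 = 0.261538… ≈ 0.262 (to 3 d.p.).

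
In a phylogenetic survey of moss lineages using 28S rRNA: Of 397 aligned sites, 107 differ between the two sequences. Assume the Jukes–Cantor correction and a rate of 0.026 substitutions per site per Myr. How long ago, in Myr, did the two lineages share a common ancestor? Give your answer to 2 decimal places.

p = 107/397 ≈ 0.269521.
d = −(3/4) ln(1 − 4p/3) = −0.75 ln(1 − 0.359361) = −0.75 ln(0.640639)
  = −0.75 × (-0.445289) = 0.333967 substitutions/site.
Under a molecular clock d = 2μt, so t = d/(2μ) = 0.333967 / (2 × 0.026) = 6.42 Myr.

6.42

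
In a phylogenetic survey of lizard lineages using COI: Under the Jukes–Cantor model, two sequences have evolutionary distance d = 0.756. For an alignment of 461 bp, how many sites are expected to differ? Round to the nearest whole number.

Invert JC69: p = (3/4)(1 − e^(−4d/3)) = 0.75 × (1 − e^(-1.008)) = 0.75 × (1 − 0.364948) = 0.476289.
Expected differing sites = pL ≈ 0.476289 × 461 = 219.569229 ≈ 220.

220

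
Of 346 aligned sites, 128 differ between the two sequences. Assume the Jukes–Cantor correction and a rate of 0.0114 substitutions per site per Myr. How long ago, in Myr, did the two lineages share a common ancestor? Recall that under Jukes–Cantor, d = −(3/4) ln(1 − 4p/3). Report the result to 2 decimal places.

p = 128/346 ≈ 0.369942.
d = −(3/4) ln(1 − 4p/3) = −0.75 ln(1 − 0.493256) = −0.75 ln(0.506744)
  = −0.75 × (-0.679749) = 0.509812 substitutions/site.
Under a molecular clock d = 2μt, so t = d/(2μ) = 0.509812 / (2 × 0.0114) = 22.36 Myr.

22.36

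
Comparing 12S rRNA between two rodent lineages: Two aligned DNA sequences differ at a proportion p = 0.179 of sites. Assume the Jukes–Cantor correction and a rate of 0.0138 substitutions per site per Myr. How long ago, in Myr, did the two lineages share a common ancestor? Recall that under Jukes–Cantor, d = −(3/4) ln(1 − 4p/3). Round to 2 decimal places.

d = −(3/4) ln(1 − 4p/3) = −0.75 ln(1 − 0.238667) = −0.75 ln(0.761333)
  = −0.75 × (-0.272684) = 0.204513 substitutions/site.
Under a molecular clock d = 2μt, so t = d/(2μ) = 0.204513 / (2 × 0.0138) = 7.41 Myr.

7.41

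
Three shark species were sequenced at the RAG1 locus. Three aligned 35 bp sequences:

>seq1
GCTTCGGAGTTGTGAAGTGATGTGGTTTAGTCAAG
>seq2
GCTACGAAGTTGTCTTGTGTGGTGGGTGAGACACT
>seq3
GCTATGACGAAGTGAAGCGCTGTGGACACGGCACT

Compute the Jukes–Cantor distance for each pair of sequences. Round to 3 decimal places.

seq1–seq2: 12/35 sites differ → p ≈ 0.342857, d = −0.75 ln(1 − 0.457143) = 0.458182 ≈ 0.458.
seq1–seq3: 15/35 sites differ → p ≈ 0.428571, d = −0.75 ln(1 − 0.571428) = 0.635472 ≈ 0.635.
seq2–seq3: 15/35 sites differ → p ≈ 0.428571, d = −0.75 ln(1 − 0.571428) = 0.635472 ≈ 0.635.

d(seq1,seq2) = 0.458, d(seq1,seq3) = 0.635, d(seq2,seq3) = 0.635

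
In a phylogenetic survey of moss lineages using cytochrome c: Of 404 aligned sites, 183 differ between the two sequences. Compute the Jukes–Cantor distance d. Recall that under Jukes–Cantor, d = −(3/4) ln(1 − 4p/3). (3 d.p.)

0.695

p = 183/404 ≈ 0.45297.
d = −(3/4) ln(1 − 4p/3) = −0.75 ln(1 − 0.60396) = −0.75 ln(0.39604)
  = −0.75 × (-0.926240) = 0.694680 substitutions/site.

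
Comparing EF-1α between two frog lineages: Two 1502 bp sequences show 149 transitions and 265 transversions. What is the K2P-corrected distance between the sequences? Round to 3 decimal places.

0.344

P = 149/1502 ≈ 0.099201 and Q = 265/1502 ≈ 0.176431.
Under the Kimura two-parameter model, d = −½ ln(1 − 2P − Q) − ¼ ln(1 − 2Q).
1 − 2P − Q = 0.625167, giving −½ ln(0.625167) = 0.234868.
1 − 2Q = 0.647138, giving −¼ ln(0.647138) = 0.108799.
d = 0.234868 + 0.108799 = 0.343667.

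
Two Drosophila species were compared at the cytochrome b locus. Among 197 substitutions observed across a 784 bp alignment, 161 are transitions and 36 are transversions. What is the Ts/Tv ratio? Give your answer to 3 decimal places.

4.472

R = 161/36 = 4.472222… ≈ 4.472 (to 3 d.p.).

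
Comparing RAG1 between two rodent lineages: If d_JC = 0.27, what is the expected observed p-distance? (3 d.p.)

p = (3/4)(1 − e^(−4d/3)) = 0.75 × (1 − e^(-0.36)) = 0.75 × (1 − 0.697676) = 0.226743.

0.227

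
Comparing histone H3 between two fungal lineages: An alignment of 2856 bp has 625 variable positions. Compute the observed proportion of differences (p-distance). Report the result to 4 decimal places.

p = 625/2856 = 0.218837… ≈ 0.2188 (to 4 d.p.).

0.2188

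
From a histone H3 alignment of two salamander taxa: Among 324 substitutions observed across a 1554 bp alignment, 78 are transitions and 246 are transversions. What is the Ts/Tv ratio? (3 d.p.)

0.317

R = 78/246 = 0.317073… ≈ 0.317 (to 3 d.p.).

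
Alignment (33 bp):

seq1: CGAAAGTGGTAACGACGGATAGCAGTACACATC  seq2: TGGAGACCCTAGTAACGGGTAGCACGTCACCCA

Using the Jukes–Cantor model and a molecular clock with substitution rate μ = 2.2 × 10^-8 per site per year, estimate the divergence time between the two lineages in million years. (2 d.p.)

The sequences differ at 17 of 33 sites, so p = 17/33 ≈ 0.515152.
d = −(3/4) ln(1 − 4p/3) = −0.75 ln(1 − 0.686869) = −0.75 ln(0.313131)
  = −0.75 × (-1.161134) = 0.870851 substitutions/site.
Under a molecular clock d = 2μt, so t = d/(2μ) = 0.870851 / (2 × 2.2 × 10^-8) = 19.79 million years.

19.79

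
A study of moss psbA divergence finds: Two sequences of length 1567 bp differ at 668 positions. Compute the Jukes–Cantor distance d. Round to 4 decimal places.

0.6302

p = 668/1567 ≈ 0.426292.
d = −(3/4) ln(1 − 4p/3) = −0.75 ln(1 − 0.568389) = −0.75 ln(0.431611)
  = −0.75 × (-0.840231) = 0.630173 substitutions/site.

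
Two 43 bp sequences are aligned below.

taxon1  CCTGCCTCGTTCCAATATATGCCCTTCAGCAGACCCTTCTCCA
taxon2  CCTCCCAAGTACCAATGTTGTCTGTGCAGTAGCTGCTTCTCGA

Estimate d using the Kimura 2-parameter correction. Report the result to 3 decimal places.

Of 43 sites, 4 differences are transitions and 12 are transversions, so P = 4/43 ≈ 0.093023 and Q = 12/43 ≈ 0.27907.
Under the Kimura two-parameter model, d = −½ ln(1 − 2P − Q) − ¼ ln(1 − 2Q).
1 − 2P − Q = 0.534884, giving −½ ln(0.534884) = 0.312853.
1 − 2Q = 0.44186, giving −¼ ln(0.44186) = 0.204191.
d = 0.312853 + 0.204191 = 0.517044.

0.517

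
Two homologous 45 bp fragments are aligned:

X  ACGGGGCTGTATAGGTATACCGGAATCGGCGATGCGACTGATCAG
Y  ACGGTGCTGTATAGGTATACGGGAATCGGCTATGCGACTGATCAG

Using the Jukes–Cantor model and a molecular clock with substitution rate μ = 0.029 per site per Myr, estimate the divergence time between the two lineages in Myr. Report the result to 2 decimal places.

The sequences differ at 3 of 45 sites (5, 21, 31), so p = 3/45 ≈ 0.066667.
d = −(3/4) ln(1 − 4p/3) = −0.75 ln(1 − 0.088889) = −0.75 ln(0.911111)
  = −0.75 × (-0.093091) = 0.069818 substitutions/site.
Under a molecular clock d = 2μt, so t = d/(2μ) = 0.069818 / (2 × 0.029) = 1.20 Myr.

1.20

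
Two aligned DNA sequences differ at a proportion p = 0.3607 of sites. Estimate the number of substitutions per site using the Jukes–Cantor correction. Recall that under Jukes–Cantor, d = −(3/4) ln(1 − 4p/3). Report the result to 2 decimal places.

0.49

d = −(3/4) ln(1 − 4p/3) = −0.75 ln(1 − 0.480933) = −0.75 ln(0.519067)
  = −0.75 × (-0.655722) = 0.491792 substitutions/site.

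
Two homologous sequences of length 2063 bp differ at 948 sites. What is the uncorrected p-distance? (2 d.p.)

p = 948/2063 = 0.459524… ≈ 0.46 (to 2 d.p.).

0.46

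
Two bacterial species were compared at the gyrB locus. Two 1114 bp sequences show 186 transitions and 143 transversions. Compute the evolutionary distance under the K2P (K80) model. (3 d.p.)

0.384

P = 186/1114 ≈ 0.166966 and Q = 143/1114 ≈ 0.128366.
Under the Kimura two-parameter model, d = −½ ln(1 − 2P − Q) − ¼ ln(1 − 2Q).
1 − 2P − Q = 0.537702, giving −½ ln(0.537702) = 0.310225.
1 − 2Q = 0.743268, giving −¼ ln(0.743268) = 0.074175.
d = 0.310225 + 0.074175 = 0.384400.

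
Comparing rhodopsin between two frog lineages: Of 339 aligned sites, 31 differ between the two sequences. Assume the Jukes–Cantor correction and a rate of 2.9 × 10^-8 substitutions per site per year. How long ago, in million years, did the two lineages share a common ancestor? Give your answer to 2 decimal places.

1.68

p = 31/339 ≈ 0.091445.
d = −(3/4) ln(1 − 4p/3) = −0.75 ln(1 − 0.121927) = −0.75 ln(0.878073)
  = −0.75 × (-0.130026) = 0.097520 substitutions/site.
Under a molecular clock d = 2μt, so t = d/(2μ) = 0.097520 / (2 × 2.9 × 10^-8) = 1.68 million years.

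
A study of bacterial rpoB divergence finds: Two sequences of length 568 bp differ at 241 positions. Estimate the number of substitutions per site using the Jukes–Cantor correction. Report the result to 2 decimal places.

p = 241/568 ≈ 0.424296.
d = −(3/4) ln(1 − 4p/3) = −0.75 ln(1 − 0.565728) = −0.75 ln(0.434272)
  = −0.75 × (-0.834084) = 0.625563 substitutions/site.

0.63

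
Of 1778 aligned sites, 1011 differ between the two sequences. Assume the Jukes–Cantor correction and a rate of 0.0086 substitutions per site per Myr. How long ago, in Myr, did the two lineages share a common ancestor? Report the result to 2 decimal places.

p = 1011/1778 ≈ 0.568616.
d = −(3/4) ln(1 − 4p/3) = −0.75 ln(1 − 0.758155) = −0.75 ln(0.241845)
  = −0.75 × (-1.419458) = 1.064594 substitutions/site.
Under a molecular clock d = 2μt, so t = d/(2μ) = 1.064594 / (2 × 0.0086) = 61.90 Myr.

61.90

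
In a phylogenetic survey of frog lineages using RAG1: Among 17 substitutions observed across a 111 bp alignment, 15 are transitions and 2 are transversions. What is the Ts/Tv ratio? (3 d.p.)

R = 15/2 = 7.500.

7.500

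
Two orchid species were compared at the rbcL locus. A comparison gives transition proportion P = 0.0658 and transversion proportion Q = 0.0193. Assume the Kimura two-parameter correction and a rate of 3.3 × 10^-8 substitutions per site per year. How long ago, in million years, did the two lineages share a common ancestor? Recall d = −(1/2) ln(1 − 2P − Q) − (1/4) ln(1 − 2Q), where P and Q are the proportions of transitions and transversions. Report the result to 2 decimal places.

1.39

Under the Kimura two-parameter model, d = −½ ln(1 − 2P − Q) − ¼ ln(1 − 2Q).
1 − 2P − Q = 0.8491, giving −½ ln(0.8491) = 0.081789.
1 − 2Q = 0.9614, giving −¼ ln(0.9614) = 0.009841.
d = 0.081789 + 0.009841 = 0.091630.
Under a molecular clock d = 2μt, so t = d/(2μ) = 0.091630 / (2 × 3.3 × 10^-8) = 1.39 million years.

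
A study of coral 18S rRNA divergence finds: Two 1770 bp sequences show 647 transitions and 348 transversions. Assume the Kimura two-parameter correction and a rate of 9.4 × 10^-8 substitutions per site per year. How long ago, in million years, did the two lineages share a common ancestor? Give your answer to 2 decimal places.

P = 647/1770 ≈ 0.365537 and Q = 348/1770 ≈ 0.19661.
Under the Kimura two-parameter model, d = −½ ln(1 − 2P − Q) − ¼ ln(1 − 2Q).
1 − 2P − Q = 0.072316, giving −½ ln(0.072316) = 1.313355.
1 − 2Q = 0.60678, giving −¼ ln(0.60678) = 0.124897.
d = 1.313355 + 0.124897 = 1.438252.
Under a molecular clock d = 2μt, so t = d/(2μ) = 1.438252 / (2 × 9.4 × 10^-8) = 7.65 million years.

7.65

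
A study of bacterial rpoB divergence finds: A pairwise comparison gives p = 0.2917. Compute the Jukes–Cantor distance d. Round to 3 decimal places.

d = −(3/4) ln(1 − 4p/3) = −0.75 ln(1 − 0.388933) = −0.75 ln(0.611067)
  = −0.75 × (-0.492549) = 0.369412 substitutions/site.

0.369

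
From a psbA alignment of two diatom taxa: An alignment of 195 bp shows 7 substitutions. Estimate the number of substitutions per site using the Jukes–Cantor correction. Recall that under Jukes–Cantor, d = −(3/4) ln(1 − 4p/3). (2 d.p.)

0.04

p = 7/195 ≈ 0.035897.
d = −(3/4) ln(1 − 4p/3) = −0.75 ln(1 − 0.047863) = −0.75 ln(0.952137)
  = −0.75 × (-0.049046) = 0.036785 substitutions/site.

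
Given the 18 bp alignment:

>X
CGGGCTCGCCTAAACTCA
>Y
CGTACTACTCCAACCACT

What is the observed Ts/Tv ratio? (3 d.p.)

0.500

Transitions are A↔G and C↔T; transversions are all other mismatches.
Transitions: 3. Transversions: 6.
R = 3/6 = 0.500.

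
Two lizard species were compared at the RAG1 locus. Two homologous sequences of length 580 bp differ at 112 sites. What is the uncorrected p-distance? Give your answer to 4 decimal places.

p = 112/580 = 0.193103… ≈ 0.1931 (to 4 d.p.).

0.1931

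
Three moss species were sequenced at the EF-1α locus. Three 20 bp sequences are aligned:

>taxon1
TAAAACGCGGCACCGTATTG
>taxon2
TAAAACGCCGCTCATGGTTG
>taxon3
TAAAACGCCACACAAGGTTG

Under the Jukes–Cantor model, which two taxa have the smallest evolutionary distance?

taxon1–taxon2: 6/20 differ, p = 0.300, d = 0.383.
taxon1–taxon3: 6/20 differ, p = 0.300, d = 0.383.
taxon2–taxon3: 3/20 differ, p = 0.150, d = 0.167.
The smallest distance is between taxon2 and taxon3.

taxon2 and taxon3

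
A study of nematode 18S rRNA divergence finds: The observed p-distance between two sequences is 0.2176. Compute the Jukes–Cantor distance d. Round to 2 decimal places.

0.26

d = −(3/4) ln(1 − 4p/3) = −0.75 ln(1 − 0.290133) = −0.75 ln(0.709867)
  = −0.75 × (-0.342678) = 0.257009 substitutions/site.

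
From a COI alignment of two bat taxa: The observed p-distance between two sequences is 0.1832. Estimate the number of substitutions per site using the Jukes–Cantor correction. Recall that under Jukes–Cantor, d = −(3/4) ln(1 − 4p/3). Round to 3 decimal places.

0.210

d = −(3/4) ln(1 − 4p/3) = −0.75 ln(1 − 0.244267) = −0.75 ln(0.755733)
  = −0.75 × (-0.280067) = 0.210050 substitutions/site.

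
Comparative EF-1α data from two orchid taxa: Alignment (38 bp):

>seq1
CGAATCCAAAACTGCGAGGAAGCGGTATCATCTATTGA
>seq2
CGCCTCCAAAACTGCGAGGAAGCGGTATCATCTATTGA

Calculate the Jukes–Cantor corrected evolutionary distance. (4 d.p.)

The sequences differ at 2 of 38 sites (3, 4), so p = 2/38 ≈ 0.052632.
d = −(3/4) ln(1 − 4p/3) = −0.75 ln(1 − 0.070176) = −0.75 ln(0.929824)
  = −0.75 × (-0.072760) = 0.054570 substitutions/site.

0.0546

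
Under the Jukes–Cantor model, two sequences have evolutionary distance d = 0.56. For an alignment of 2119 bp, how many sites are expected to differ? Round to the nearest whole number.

836

Invert JC69: p = (3/4)(1 − e^(−4d/3)) = 0.75 × (1 − e^(-0.746667)) = 0.75 × (1 − 0.473944) = 0.394542.
Expected differing sites = pL ≈ 0.394542 × 2119 = 836.034498 ≈ 836.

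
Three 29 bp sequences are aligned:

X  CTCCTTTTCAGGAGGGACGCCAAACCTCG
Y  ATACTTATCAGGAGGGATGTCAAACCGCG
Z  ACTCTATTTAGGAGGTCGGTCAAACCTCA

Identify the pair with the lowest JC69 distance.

X and Y

X–Y: 6/29 differ, p = 0.207, d = 0.242.
X–Z: 10/29 differ, p = 0.345, d = 0.462.
Y–Z: 10/29 differ, p = 0.345, d = 0.462.
The smallest distance is between X and Y.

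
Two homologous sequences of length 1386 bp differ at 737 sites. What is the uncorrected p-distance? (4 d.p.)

p = 737/1386 = 0.531746… ≈ 0.5317 (to 4 d.p.).

0.5317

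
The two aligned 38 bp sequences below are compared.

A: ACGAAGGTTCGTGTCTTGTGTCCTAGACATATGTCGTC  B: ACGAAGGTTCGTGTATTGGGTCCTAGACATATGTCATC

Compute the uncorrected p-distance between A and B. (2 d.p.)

The sequences differ at 3 of 38 positions (sites 15, 19, 36).
p = 3/38 = 0.078947… ≈ 0.08 (to 2 d.p.).

0.08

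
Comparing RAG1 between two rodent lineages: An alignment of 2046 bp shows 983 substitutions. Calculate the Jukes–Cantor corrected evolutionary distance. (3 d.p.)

p = 983/2046 ≈ 0.48045.
d = −(3/4) ln(1 − 4p/3) = −0.75 ln(1 − 0.6406) = −0.75 ln(0.3594)
  = −0.75 × (-1.023319) = 0.767489 substitutions/site.

0.767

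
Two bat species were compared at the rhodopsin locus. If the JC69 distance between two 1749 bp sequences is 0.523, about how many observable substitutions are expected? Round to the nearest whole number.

659

Invert JC69: p = (3/4)(1 − e^(−4d/3)) = 0.75 × (1 − e^(-0.697333)) = 0.75 × (1 − 0.497911) = 0.376567.
Expected differing sites = pL ≈ 0.376567 × 1749 = 658.615683 ≈ 659.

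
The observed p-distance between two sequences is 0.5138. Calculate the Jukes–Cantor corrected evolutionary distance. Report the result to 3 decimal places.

0.867

d = −(3/4) ln(1 − 4p/3) = −0.75 ln(1 − 0.685067) = −0.75 ln(0.314933)
  = −0.75 × (-1.155395) = 0.866546 substitutions/site.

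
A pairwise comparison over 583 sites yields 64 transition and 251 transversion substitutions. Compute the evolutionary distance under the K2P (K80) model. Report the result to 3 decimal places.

P = 64/583 ≈ 0.109777 and Q = 251/583 ≈ 0.430532.
Under the Kimura two-parameter model, d = −½ ln(1 − 2P − Q) − ¼ ln(1 − 2Q).
1 − 2P − Q = 0.349914, giving −½ ln(0.349914) = 0.525034.
1 − 2Q = 0.138936, giving −¼ ln(0.138936) = 0.493435.
d = 0.525034 + 0.493435 = 1.018469.

1.018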